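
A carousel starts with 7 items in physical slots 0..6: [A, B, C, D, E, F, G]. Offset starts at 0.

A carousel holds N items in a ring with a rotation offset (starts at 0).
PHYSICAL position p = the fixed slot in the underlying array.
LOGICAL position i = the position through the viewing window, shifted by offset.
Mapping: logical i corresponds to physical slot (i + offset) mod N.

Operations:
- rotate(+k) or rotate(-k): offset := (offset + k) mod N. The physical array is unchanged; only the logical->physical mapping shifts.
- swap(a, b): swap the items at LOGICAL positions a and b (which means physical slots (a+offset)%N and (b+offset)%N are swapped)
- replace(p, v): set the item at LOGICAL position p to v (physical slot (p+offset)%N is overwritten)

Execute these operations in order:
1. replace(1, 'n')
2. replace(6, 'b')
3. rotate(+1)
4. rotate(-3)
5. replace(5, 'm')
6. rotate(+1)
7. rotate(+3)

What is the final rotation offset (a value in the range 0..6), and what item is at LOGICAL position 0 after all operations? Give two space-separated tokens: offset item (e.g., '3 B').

After op 1 (replace(1, 'n')): offset=0, physical=[A,n,C,D,E,F,G], logical=[A,n,C,D,E,F,G]
After op 2 (replace(6, 'b')): offset=0, physical=[A,n,C,D,E,F,b], logical=[A,n,C,D,E,F,b]
After op 3 (rotate(+1)): offset=1, physical=[A,n,C,D,E,F,b], logical=[n,C,D,E,F,b,A]
After op 4 (rotate(-3)): offset=5, physical=[A,n,C,D,E,F,b], logical=[F,b,A,n,C,D,E]
After op 5 (replace(5, 'm')): offset=5, physical=[A,n,C,m,E,F,b], logical=[F,b,A,n,C,m,E]
After op 6 (rotate(+1)): offset=6, physical=[A,n,C,m,E,F,b], logical=[b,A,n,C,m,E,F]
After op 7 (rotate(+3)): offset=2, physical=[A,n,C,m,E,F,b], logical=[C,m,E,F,b,A,n]

Answer: 2 C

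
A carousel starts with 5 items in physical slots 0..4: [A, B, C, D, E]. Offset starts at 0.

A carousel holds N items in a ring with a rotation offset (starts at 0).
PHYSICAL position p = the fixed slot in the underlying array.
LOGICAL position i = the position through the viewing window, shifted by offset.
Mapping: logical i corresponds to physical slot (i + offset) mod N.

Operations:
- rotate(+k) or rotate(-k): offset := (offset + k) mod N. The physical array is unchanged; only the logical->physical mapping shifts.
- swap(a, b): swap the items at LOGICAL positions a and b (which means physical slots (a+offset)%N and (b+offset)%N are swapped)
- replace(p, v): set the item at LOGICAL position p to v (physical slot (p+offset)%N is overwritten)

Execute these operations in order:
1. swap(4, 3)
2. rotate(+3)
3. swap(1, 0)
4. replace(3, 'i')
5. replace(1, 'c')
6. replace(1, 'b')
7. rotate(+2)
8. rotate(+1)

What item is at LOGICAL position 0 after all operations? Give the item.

Answer: i

Derivation:
After op 1 (swap(4, 3)): offset=0, physical=[A,B,C,E,D], logical=[A,B,C,E,D]
After op 2 (rotate(+3)): offset=3, physical=[A,B,C,E,D], logical=[E,D,A,B,C]
After op 3 (swap(1, 0)): offset=3, physical=[A,B,C,D,E], logical=[D,E,A,B,C]
After op 4 (replace(3, 'i')): offset=3, physical=[A,i,C,D,E], logical=[D,E,A,i,C]
After op 5 (replace(1, 'c')): offset=3, physical=[A,i,C,D,c], logical=[D,c,A,i,C]
After op 6 (replace(1, 'b')): offset=3, physical=[A,i,C,D,b], logical=[D,b,A,i,C]
After op 7 (rotate(+2)): offset=0, physical=[A,i,C,D,b], logical=[A,i,C,D,b]
After op 8 (rotate(+1)): offset=1, physical=[A,i,C,D,b], logical=[i,C,D,b,A]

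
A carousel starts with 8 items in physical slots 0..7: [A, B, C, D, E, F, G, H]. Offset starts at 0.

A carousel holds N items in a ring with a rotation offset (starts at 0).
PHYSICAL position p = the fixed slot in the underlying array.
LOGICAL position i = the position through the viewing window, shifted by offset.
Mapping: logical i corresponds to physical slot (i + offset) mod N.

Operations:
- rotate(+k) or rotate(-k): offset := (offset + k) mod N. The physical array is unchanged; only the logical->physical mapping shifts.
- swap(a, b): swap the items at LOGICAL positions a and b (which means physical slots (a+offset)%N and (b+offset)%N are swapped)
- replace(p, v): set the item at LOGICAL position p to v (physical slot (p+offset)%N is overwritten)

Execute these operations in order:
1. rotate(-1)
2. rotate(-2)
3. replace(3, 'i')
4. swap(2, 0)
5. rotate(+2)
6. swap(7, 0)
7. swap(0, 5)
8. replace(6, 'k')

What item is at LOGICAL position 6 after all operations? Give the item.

After op 1 (rotate(-1)): offset=7, physical=[A,B,C,D,E,F,G,H], logical=[H,A,B,C,D,E,F,G]
After op 2 (rotate(-2)): offset=5, physical=[A,B,C,D,E,F,G,H], logical=[F,G,H,A,B,C,D,E]
After op 3 (replace(3, 'i')): offset=5, physical=[i,B,C,D,E,F,G,H], logical=[F,G,H,i,B,C,D,E]
After op 4 (swap(2, 0)): offset=5, physical=[i,B,C,D,E,H,G,F], logical=[H,G,F,i,B,C,D,E]
After op 5 (rotate(+2)): offset=7, physical=[i,B,C,D,E,H,G,F], logical=[F,i,B,C,D,E,H,G]
After op 6 (swap(7, 0)): offset=7, physical=[i,B,C,D,E,H,F,G], logical=[G,i,B,C,D,E,H,F]
After op 7 (swap(0, 5)): offset=7, physical=[i,B,C,D,G,H,F,E], logical=[E,i,B,C,D,G,H,F]
After op 8 (replace(6, 'k')): offset=7, physical=[i,B,C,D,G,k,F,E], logical=[E,i,B,C,D,G,k,F]

Answer: k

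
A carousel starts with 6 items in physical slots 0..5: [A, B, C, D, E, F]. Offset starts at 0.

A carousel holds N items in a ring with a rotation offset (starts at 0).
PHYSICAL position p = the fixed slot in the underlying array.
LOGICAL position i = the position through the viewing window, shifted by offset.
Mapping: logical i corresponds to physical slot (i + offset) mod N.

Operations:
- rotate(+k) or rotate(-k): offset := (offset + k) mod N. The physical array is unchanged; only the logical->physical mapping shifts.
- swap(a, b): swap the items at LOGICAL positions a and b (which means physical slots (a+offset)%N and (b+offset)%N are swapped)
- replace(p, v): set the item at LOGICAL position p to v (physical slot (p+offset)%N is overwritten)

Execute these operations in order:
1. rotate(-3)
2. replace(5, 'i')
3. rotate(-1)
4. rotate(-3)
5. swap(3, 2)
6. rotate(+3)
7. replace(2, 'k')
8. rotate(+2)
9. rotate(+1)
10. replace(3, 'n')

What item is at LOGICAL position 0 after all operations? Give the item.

Answer: F

Derivation:
After op 1 (rotate(-3)): offset=3, physical=[A,B,C,D,E,F], logical=[D,E,F,A,B,C]
After op 2 (replace(5, 'i')): offset=3, physical=[A,B,i,D,E,F], logical=[D,E,F,A,B,i]
After op 3 (rotate(-1)): offset=2, physical=[A,B,i,D,E,F], logical=[i,D,E,F,A,B]
After op 4 (rotate(-3)): offset=5, physical=[A,B,i,D,E,F], logical=[F,A,B,i,D,E]
After op 5 (swap(3, 2)): offset=5, physical=[A,i,B,D,E,F], logical=[F,A,i,B,D,E]
After op 6 (rotate(+3)): offset=2, physical=[A,i,B,D,E,F], logical=[B,D,E,F,A,i]
After op 7 (replace(2, 'k')): offset=2, physical=[A,i,B,D,k,F], logical=[B,D,k,F,A,i]
After op 8 (rotate(+2)): offset=4, physical=[A,i,B,D,k,F], logical=[k,F,A,i,B,D]
After op 9 (rotate(+1)): offset=5, physical=[A,i,B,D,k,F], logical=[F,A,i,B,D,k]
After op 10 (replace(3, 'n')): offset=5, physical=[A,i,n,D,k,F], logical=[F,A,i,n,D,k]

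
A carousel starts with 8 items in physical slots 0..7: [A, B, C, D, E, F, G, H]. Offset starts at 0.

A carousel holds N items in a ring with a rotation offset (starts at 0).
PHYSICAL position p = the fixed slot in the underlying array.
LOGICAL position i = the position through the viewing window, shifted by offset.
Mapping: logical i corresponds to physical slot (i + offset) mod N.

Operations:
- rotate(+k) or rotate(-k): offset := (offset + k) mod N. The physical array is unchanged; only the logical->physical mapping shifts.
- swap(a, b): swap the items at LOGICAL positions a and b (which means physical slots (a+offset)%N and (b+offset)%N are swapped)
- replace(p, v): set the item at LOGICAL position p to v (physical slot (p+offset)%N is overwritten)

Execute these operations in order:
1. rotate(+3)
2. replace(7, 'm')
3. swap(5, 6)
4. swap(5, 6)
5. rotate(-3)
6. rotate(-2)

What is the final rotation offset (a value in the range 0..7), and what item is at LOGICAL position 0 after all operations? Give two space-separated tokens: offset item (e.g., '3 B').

After op 1 (rotate(+3)): offset=3, physical=[A,B,C,D,E,F,G,H], logical=[D,E,F,G,H,A,B,C]
After op 2 (replace(7, 'm')): offset=3, physical=[A,B,m,D,E,F,G,H], logical=[D,E,F,G,H,A,B,m]
After op 3 (swap(5, 6)): offset=3, physical=[B,A,m,D,E,F,G,H], logical=[D,E,F,G,H,B,A,m]
After op 4 (swap(5, 6)): offset=3, physical=[A,B,m,D,E,F,G,H], logical=[D,E,F,G,H,A,B,m]
After op 5 (rotate(-3)): offset=0, physical=[A,B,m,D,E,F,G,H], logical=[A,B,m,D,E,F,G,H]
After op 6 (rotate(-2)): offset=6, physical=[A,B,m,D,E,F,G,H], logical=[G,H,A,B,m,D,E,F]

Answer: 6 G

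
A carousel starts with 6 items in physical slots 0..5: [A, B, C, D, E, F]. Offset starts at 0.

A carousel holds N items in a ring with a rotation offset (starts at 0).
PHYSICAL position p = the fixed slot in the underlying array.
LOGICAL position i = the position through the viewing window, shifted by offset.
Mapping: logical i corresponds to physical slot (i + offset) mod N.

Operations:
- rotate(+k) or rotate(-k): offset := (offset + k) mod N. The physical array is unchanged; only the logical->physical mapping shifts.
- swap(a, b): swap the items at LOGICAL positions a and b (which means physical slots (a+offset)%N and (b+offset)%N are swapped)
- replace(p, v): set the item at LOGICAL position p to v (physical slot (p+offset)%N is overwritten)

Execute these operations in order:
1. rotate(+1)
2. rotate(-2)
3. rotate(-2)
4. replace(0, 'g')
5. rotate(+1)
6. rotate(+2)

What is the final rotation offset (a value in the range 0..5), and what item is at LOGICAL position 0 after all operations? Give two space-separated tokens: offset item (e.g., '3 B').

After op 1 (rotate(+1)): offset=1, physical=[A,B,C,D,E,F], logical=[B,C,D,E,F,A]
After op 2 (rotate(-2)): offset=5, physical=[A,B,C,D,E,F], logical=[F,A,B,C,D,E]
After op 3 (rotate(-2)): offset=3, physical=[A,B,C,D,E,F], logical=[D,E,F,A,B,C]
After op 4 (replace(0, 'g')): offset=3, physical=[A,B,C,g,E,F], logical=[g,E,F,A,B,C]
After op 5 (rotate(+1)): offset=4, physical=[A,B,C,g,E,F], logical=[E,F,A,B,C,g]
After op 6 (rotate(+2)): offset=0, physical=[A,B,C,g,E,F], logical=[A,B,C,g,E,F]

Answer: 0 A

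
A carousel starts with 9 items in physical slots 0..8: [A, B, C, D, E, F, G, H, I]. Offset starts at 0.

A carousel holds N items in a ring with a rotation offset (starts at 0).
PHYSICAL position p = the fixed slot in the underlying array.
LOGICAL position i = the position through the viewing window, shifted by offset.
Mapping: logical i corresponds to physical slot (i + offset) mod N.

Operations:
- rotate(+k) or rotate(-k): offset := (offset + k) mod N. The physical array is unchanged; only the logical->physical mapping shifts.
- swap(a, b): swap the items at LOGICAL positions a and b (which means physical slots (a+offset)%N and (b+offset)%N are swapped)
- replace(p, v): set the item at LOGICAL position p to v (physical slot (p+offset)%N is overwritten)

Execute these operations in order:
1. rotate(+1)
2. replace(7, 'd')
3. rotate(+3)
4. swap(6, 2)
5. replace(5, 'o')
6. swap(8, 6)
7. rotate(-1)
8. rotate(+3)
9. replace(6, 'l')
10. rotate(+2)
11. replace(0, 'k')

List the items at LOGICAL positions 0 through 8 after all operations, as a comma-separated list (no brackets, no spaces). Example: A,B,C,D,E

Answer: k,o,D,C,l,E,F,B,H

Derivation:
After op 1 (rotate(+1)): offset=1, physical=[A,B,C,D,E,F,G,H,I], logical=[B,C,D,E,F,G,H,I,A]
After op 2 (replace(7, 'd')): offset=1, physical=[A,B,C,D,E,F,G,H,d], logical=[B,C,D,E,F,G,H,d,A]
After op 3 (rotate(+3)): offset=4, physical=[A,B,C,D,E,F,G,H,d], logical=[E,F,G,H,d,A,B,C,D]
After op 4 (swap(6, 2)): offset=4, physical=[A,G,C,D,E,F,B,H,d], logical=[E,F,B,H,d,A,G,C,D]
After op 5 (replace(5, 'o')): offset=4, physical=[o,G,C,D,E,F,B,H,d], logical=[E,F,B,H,d,o,G,C,D]
After op 6 (swap(8, 6)): offset=4, physical=[o,D,C,G,E,F,B,H,d], logical=[E,F,B,H,d,o,D,C,G]
After op 7 (rotate(-1)): offset=3, physical=[o,D,C,G,E,F,B,H,d], logical=[G,E,F,B,H,d,o,D,C]
After op 8 (rotate(+3)): offset=6, physical=[o,D,C,G,E,F,B,H,d], logical=[B,H,d,o,D,C,G,E,F]
After op 9 (replace(6, 'l')): offset=6, physical=[o,D,C,l,E,F,B,H,d], logical=[B,H,d,o,D,C,l,E,F]
After op 10 (rotate(+2)): offset=8, physical=[o,D,C,l,E,F,B,H,d], logical=[d,o,D,C,l,E,F,B,H]
After op 11 (replace(0, 'k')): offset=8, physical=[o,D,C,l,E,F,B,H,k], logical=[k,o,D,C,l,E,F,B,H]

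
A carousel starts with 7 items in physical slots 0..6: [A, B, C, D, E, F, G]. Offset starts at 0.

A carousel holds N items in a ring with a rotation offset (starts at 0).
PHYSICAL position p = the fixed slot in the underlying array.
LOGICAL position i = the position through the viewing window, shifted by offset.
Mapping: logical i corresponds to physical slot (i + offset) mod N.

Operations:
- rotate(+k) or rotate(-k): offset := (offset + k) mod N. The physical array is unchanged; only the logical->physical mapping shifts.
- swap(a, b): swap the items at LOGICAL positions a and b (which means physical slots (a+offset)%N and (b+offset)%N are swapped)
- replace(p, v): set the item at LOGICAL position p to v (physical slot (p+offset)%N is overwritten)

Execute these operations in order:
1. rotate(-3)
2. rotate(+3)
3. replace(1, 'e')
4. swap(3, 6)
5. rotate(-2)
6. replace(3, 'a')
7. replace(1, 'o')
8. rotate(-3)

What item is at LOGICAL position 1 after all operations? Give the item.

Answer: G

Derivation:
After op 1 (rotate(-3)): offset=4, physical=[A,B,C,D,E,F,G], logical=[E,F,G,A,B,C,D]
After op 2 (rotate(+3)): offset=0, physical=[A,B,C,D,E,F,G], logical=[A,B,C,D,E,F,G]
After op 3 (replace(1, 'e')): offset=0, physical=[A,e,C,D,E,F,G], logical=[A,e,C,D,E,F,G]
After op 4 (swap(3, 6)): offset=0, physical=[A,e,C,G,E,F,D], logical=[A,e,C,G,E,F,D]
After op 5 (rotate(-2)): offset=5, physical=[A,e,C,G,E,F,D], logical=[F,D,A,e,C,G,E]
After op 6 (replace(3, 'a')): offset=5, physical=[A,a,C,G,E,F,D], logical=[F,D,A,a,C,G,E]
After op 7 (replace(1, 'o')): offset=5, physical=[A,a,C,G,E,F,o], logical=[F,o,A,a,C,G,E]
After op 8 (rotate(-3)): offset=2, physical=[A,a,C,G,E,F,o], logical=[C,G,E,F,o,A,a]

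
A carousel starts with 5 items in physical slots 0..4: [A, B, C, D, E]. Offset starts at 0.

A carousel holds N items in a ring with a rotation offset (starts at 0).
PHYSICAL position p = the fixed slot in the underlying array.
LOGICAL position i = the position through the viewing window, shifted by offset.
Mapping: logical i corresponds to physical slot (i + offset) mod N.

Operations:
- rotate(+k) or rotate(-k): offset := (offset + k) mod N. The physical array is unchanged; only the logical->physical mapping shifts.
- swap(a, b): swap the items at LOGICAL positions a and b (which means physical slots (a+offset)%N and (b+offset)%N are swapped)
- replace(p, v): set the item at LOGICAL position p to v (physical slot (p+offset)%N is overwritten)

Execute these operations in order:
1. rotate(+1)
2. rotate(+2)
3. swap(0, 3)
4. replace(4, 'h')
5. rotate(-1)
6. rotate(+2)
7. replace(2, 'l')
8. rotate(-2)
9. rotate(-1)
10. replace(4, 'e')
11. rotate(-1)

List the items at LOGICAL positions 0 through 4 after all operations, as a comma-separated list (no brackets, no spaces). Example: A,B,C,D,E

After op 1 (rotate(+1)): offset=1, physical=[A,B,C,D,E], logical=[B,C,D,E,A]
After op 2 (rotate(+2)): offset=3, physical=[A,B,C,D,E], logical=[D,E,A,B,C]
After op 3 (swap(0, 3)): offset=3, physical=[A,D,C,B,E], logical=[B,E,A,D,C]
After op 4 (replace(4, 'h')): offset=3, physical=[A,D,h,B,E], logical=[B,E,A,D,h]
After op 5 (rotate(-1)): offset=2, physical=[A,D,h,B,E], logical=[h,B,E,A,D]
After op 6 (rotate(+2)): offset=4, physical=[A,D,h,B,E], logical=[E,A,D,h,B]
After op 7 (replace(2, 'l')): offset=4, physical=[A,l,h,B,E], logical=[E,A,l,h,B]
After op 8 (rotate(-2)): offset=2, physical=[A,l,h,B,E], logical=[h,B,E,A,l]
After op 9 (rotate(-1)): offset=1, physical=[A,l,h,B,E], logical=[l,h,B,E,A]
After op 10 (replace(4, 'e')): offset=1, physical=[e,l,h,B,E], logical=[l,h,B,E,e]
After op 11 (rotate(-1)): offset=0, physical=[e,l,h,B,E], logical=[e,l,h,B,E]

Answer: e,l,h,B,E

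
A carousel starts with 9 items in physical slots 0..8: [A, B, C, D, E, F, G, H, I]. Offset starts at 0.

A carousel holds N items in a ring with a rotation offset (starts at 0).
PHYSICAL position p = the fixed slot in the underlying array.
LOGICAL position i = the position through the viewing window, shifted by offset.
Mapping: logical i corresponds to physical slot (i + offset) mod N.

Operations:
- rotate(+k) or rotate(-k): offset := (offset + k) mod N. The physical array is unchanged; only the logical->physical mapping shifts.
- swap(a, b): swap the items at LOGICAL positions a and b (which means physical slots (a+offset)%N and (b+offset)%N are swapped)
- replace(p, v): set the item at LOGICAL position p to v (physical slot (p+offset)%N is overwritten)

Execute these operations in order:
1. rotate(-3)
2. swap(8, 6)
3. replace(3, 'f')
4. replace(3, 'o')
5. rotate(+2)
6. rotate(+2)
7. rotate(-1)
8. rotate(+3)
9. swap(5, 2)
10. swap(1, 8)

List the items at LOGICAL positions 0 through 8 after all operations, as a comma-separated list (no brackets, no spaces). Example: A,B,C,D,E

After op 1 (rotate(-3)): offset=6, physical=[A,B,C,D,E,F,G,H,I], logical=[G,H,I,A,B,C,D,E,F]
After op 2 (swap(8, 6)): offset=6, physical=[A,B,C,F,E,D,G,H,I], logical=[G,H,I,A,B,C,F,E,D]
After op 3 (replace(3, 'f')): offset=6, physical=[f,B,C,F,E,D,G,H,I], logical=[G,H,I,f,B,C,F,E,D]
After op 4 (replace(3, 'o')): offset=6, physical=[o,B,C,F,E,D,G,H,I], logical=[G,H,I,o,B,C,F,E,D]
After op 5 (rotate(+2)): offset=8, physical=[o,B,C,F,E,D,G,H,I], logical=[I,o,B,C,F,E,D,G,H]
After op 6 (rotate(+2)): offset=1, physical=[o,B,C,F,E,D,G,H,I], logical=[B,C,F,E,D,G,H,I,o]
After op 7 (rotate(-1)): offset=0, physical=[o,B,C,F,E,D,G,H,I], logical=[o,B,C,F,E,D,G,H,I]
After op 8 (rotate(+3)): offset=3, physical=[o,B,C,F,E,D,G,H,I], logical=[F,E,D,G,H,I,o,B,C]
After op 9 (swap(5, 2)): offset=3, physical=[o,B,C,F,E,I,G,H,D], logical=[F,E,I,G,H,D,o,B,C]
After op 10 (swap(1, 8)): offset=3, physical=[o,B,E,F,C,I,G,H,D], logical=[F,C,I,G,H,D,o,B,E]

Answer: F,C,I,G,H,D,o,B,E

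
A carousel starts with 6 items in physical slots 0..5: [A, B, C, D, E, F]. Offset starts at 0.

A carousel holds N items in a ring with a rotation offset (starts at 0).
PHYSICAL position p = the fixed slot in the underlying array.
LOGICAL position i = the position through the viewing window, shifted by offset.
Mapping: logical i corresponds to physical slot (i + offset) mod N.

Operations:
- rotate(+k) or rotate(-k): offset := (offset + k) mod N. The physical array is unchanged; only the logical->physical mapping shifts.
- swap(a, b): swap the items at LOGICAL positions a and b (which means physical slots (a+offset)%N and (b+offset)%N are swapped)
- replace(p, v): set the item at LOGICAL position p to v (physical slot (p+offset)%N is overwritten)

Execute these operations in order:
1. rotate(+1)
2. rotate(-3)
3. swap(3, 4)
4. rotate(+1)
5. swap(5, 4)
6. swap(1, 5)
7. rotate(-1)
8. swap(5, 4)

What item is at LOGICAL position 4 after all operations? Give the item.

Answer: E

Derivation:
After op 1 (rotate(+1)): offset=1, physical=[A,B,C,D,E,F], logical=[B,C,D,E,F,A]
After op 2 (rotate(-3)): offset=4, physical=[A,B,C,D,E,F], logical=[E,F,A,B,C,D]
After op 3 (swap(3, 4)): offset=4, physical=[A,C,B,D,E,F], logical=[E,F,A,C,B,D]
After op 4 (rotate(+1)): offset=5, physical=[A,C,B,D,E,F], logical=[F,A,C,B,D,E]
After op 5 (swap(5, 4)): offset=5, physical=[A,C,B,E,D,F], logical=[F,A,C,B,E,D]
After op 6 (swap(1, 5)): offset=5, physical=[D,C,B,E,A,F], logical=[F,D,C,B,E,A]
After op 7 (rotate(-1)): offset=4, physical=[D,C,B,E,A,F], logical=[A,F,D,C,B,E]
After op 8 (swap(5, 4)): offset=4, physical=[D,C,E,B,A,F], logical=[A,F,D,C,E,B]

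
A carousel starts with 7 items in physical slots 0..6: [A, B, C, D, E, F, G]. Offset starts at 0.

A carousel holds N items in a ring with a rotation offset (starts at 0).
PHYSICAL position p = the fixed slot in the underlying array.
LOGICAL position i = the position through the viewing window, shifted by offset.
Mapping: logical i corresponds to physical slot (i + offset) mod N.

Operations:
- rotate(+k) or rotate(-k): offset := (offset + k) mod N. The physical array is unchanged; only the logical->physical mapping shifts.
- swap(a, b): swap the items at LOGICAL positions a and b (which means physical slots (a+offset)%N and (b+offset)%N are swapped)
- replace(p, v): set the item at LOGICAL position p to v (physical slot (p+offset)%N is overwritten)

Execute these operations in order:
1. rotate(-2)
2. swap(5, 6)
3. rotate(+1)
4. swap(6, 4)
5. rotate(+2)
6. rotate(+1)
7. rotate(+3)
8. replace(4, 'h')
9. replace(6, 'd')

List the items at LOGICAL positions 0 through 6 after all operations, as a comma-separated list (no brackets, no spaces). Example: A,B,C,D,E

Answer: E,G,A,B,h,F,d

Derivation:
After op 1 (rotate(-2)): offset=5, physical=[A,B,C,D,E,F,G], logical=[F,G,A,B,C,D,E]
After op 2 (swap(5, 6)): offset=5, physical=[A,B,C,E,D,F,G], logical=[F,G,A,B,C,E,D]
After op 3 (rotate(+1)): offset=6, physical=[A,B,C,E,D,F,G], logical=[G,A,B,C,E,D,F]
After op 4 (swap(6, 4)): offset=6, physical=[A,B,C,F,D,E,G], logical=[G,A,B,C,F,D,E]
After op 5 (rotate(+2)): offset=1, physical=[A,B,C,F,D,E,G], logical=[B,C,F,D,E,G,A]
After op 6 (rotate(+1)): offset=2, physical=[A,B,C,F,D,E,G], logical=[C,F,D,E,G,A,B]
After op 7 (rotate(+3)): offset=5, physical=[A,B,C,F,D,E,G], logical=[E,G,A,B,C,F,D]
After op 8 (replace(4, 'h')): offset=5, physical=[A,B,h,F,D,E,G], logical=[E,G,A,B,h,F,D]
After op 9 (replace(6, 'd')): offset=5, physical=[A,B,h,F,d,E,G], logical=[E,G,A,B,h,F,d]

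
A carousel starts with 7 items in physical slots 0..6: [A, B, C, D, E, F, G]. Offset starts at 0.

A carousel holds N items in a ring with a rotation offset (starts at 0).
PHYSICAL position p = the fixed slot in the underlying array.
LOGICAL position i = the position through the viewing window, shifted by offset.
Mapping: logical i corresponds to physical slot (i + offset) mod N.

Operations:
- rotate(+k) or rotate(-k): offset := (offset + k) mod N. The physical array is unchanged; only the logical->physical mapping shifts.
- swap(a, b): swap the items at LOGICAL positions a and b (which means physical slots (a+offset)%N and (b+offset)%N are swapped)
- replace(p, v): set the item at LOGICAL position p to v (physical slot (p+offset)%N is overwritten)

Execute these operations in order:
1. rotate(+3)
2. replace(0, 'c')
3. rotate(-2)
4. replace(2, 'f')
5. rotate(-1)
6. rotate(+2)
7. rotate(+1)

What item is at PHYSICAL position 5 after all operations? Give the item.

After op 1 (rotate(+3)): offset=3, physical=[A,B,C,D,E,F,G], logical=[D,E,F,G,A,B,C]
After op 2 (replace(0, 'c')): offset=3, physical=[A,B,C,c,E,F,G], logical=[c,E,F,G,A,B,C]
After op 3 (rotate(-2)): offset=1, physical=[A,B,C,c,E,F,G], logical=[B,C,c,E,F,G,A]
After op 4 (replace(2, 'f')): offset=1, physical=[A,B,C,f,E,F,G], logical=[B,C,f,E,F,G,A]
After op 5 (rotate(-1)): offset=0, physical=[A,B,C,f,E,F,G], logical=[A,B,C,f,E,F,G]
After op 6 (rotate(+2)): offset=2, physical=[A,B,C,f,E,F,G], logical=[C,f,E,F,G,A,B]
After op 7 (rotate(+1)): offset=3, physical=[A,B,C,f,E,F,G], logical=[f,E,F,G,A,B,C]

Answer: F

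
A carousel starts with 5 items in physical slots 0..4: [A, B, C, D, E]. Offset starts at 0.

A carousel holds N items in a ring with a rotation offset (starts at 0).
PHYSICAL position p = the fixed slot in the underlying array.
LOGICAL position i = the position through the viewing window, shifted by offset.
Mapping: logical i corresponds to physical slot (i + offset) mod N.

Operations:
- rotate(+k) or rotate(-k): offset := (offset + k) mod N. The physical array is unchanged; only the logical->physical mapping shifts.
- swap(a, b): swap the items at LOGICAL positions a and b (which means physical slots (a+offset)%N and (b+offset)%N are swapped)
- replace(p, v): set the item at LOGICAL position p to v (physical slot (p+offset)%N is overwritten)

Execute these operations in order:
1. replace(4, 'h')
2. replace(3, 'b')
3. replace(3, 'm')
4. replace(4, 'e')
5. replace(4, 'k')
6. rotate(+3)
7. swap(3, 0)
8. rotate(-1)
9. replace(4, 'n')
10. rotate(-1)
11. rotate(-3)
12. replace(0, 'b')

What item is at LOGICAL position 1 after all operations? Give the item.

Answer: k

Derivation:
After op 1 (replace(4, 'h')): offset=0, physical=[A,B,C,D,h], logical=[A,B,C,D,h]
After op 2 (replace(3, 'b')): offset=0, physical=[A,B,C,b,h], logical=[A,B,C,b,h]
After op 3 (replace(3, 'm')): offset=0, physical=[A,B,C,m,h], logical=[A,B,C,m,h]
After op 4 (replace(4, 'e')): offset=0, physical=[A,B,C,m,e], logical=[A,B,C,m,e]
After op 5 (replace(4, 'k')): offset=0, physical=[A,B,C,m,k], logical=[A,B,C,m,k]
After op 6 (rotate(+3)): offset=3, physical=[A,B,C,m,k], logical=[m,k,A,B,C]
After op 7 (swap(3, 0)): offset=3, physical=[A,m,C,B,k], logical=[B,k,A,m,C]
After op 8 (rotate(-1)): offset=2, physical=[A,m,C,B,k], logical=[C,B,k,A,m]
After op 9 (replace(4, 'n')): offset=2, physical=[A,n,C,B,k], logical=[C,B,k,A,n]
After op 10 (rotate(-1)): offset=1, physical=[A,n,C,B,k], logical=[n,C,B,k,A]
After op 11 (rotate(-3)): offset=3, physical=[A,n,C,B,k], logical=[B,k,A,n,C]
After op 12 (replace(0, 'b')): offset=3, physical=[A,n,C,b,k], logical=[b,k,A,n,C]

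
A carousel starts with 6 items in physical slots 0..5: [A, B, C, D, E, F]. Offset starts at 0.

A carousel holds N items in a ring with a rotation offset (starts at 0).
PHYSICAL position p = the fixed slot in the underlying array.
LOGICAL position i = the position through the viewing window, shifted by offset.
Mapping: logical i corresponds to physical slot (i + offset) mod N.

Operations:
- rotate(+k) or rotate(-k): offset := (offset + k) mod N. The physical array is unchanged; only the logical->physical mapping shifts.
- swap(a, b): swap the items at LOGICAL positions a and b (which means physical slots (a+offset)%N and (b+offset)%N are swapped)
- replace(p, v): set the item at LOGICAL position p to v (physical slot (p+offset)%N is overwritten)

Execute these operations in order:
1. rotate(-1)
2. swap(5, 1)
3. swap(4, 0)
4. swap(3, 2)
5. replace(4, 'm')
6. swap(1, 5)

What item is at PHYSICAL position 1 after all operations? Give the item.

Answer: C

Derivation:
After op 1 (rotate(-1)): offset=5, physical=[A,B,C,D,E,F], logical=[F,A,B,C,D,E]
After op 2 (swap(5, 1)): offset=5, physical=[E,B,C,D,A,F], logical=[F,E,B,C,D,A]
After op 3 (swap(4, 0)): offset=5, physical=[E,B,C,F,A,D], logical=[D,E,B,C,F,A]
After op 4 (swap(3, 2)): offset=5, physical=[E,C,B,F,A,D], logical=[D,E,C,B,F,A]
After op 5 (replace(4, 'm')): offset=5, physical=[E,C,B,m,A,D], logical=[D,E,C,B,m,A]
After op 6 (swap(1, 5)): offset=5, physical=[A,C,B,m,E,D], logical=[D,A,C,B,m,E]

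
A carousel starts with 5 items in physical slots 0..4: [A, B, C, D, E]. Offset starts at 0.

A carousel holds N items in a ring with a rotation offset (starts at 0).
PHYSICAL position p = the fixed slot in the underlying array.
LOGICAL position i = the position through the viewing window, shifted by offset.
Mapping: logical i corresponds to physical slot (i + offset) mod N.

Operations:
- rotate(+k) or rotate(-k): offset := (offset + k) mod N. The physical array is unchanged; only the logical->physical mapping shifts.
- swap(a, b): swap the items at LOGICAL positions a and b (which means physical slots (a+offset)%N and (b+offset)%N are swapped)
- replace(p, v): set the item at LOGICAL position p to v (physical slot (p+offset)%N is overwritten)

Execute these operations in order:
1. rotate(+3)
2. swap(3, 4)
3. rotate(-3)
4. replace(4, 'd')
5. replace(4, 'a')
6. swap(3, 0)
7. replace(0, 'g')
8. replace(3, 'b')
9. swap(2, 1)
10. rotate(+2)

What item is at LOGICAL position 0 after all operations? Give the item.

After op 1 (rotate(+3)): offset=3, physical=[A,B,C,D,E], logical=[D,E,A,B,C]
After op 2 (swap(3, 4)): offset=3, physical=[A,C,B,D,E], logical=[D,E,A,C,B]
After op 3 (rotate(-3)): offset=0, physical=[A,C,B,D,E], logical=[A,C,B,D,E]
After op 4 (replace(4, 'd')): offset=0, physical=[A,C,B,D,d], logical=[A,C,B,D,d]
After op 5 (replace(4, 'a')): offset=0, physical=[A,C,B,D,a], logical=[A,C,B,D,a]
After op 6 (swap(3, 0)): offset=0, physical=[D,C,B,A,a], logical=[D,C,B,A,a]
After op 7 (replace(0, 'g')): offset=0, physical=[g,C,B,A,a], logical=[g,C,B,A,a]
After op 8 (replace(3, 'b')): offset=0, physical=[g,C,B,b,a], logical=[g,C,B,b,a]
After op 9 (swap(2, 1)): offset=0, physical=[g,B,C,b,a], logical=[g,B,C,b,a]
After op 10 (rotate(+2)): offset=2, physical=[g,B,C,b,a], logical=[C,b,a,g,B]

Answer: C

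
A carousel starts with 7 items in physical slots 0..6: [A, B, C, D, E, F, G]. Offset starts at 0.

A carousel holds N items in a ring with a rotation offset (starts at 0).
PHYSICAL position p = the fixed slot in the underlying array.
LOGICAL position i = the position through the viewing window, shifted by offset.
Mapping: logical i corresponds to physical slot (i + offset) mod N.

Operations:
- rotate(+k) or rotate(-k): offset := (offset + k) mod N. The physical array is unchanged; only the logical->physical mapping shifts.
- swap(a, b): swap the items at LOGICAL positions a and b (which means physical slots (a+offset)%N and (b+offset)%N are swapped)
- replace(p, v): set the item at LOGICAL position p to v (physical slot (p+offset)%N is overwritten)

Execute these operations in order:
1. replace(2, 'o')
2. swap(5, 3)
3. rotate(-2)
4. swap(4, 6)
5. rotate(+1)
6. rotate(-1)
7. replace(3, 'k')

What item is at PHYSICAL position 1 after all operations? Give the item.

Answer: k

Derivation:
After op 1 (replace(2, 'o')): offset=0, physical=[A,B,o,D,E,F,G], logical=[A,B,o,D,E,F,G]
After op 2 (swap(5, 3)): offset=0, physical=[A,B,o,F,E,D,G], logical=[A,B,o,F,E,D,G]
After op 3 (rotate(-2)): offset=5, physical=[A,B,o,F,E,D,G], logical=[D,G,A,B,o,F,E]
After op 4 (swap(4, 6)): offset=5, physical=[A,B,E,F,o,D,G], logical=[D,G,A,B,E,F,o]
After op 5 (rotate(+1)): offset=6, physical=[A,B,E,F,o,D,G], logical=[G,A,B,E,F,o,D]
After op 6 (rotate(-1)): offset=5, physical=[A,B,E,F,o,D,G], logical=[D,G,A,B,E,F,o]
After op 7 (replace(3, 'k')): offset=5, physical=[A,k,E,F,o,D,G], logical=[D,G,A,k,E,F,o]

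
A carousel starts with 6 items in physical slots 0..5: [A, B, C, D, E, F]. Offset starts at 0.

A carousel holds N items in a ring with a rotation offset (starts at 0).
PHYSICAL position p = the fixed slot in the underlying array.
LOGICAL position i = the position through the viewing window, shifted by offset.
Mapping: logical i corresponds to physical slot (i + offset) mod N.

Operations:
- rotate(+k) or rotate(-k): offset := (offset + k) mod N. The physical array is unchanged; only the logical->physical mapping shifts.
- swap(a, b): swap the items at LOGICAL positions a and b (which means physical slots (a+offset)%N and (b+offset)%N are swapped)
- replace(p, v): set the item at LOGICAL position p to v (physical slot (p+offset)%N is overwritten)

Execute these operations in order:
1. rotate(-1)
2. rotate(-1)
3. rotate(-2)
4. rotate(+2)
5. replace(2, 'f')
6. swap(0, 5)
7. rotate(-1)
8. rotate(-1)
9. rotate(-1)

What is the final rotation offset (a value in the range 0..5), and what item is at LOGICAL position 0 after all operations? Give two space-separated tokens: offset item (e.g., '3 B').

Answer: 1 B

Derivation:
After op 1 (rotate(-1)): offset=5, physical=[A,B,C,D,E,F], logical=[F,A,B,C,D,E]
After op 2 (rotate(-1)): offset=4, physical=[A,B,C,D,E,F], logical=[E,F,A,B,C,D]
After op 3 (rotate(-2)): offset=2, physical=[A,B,C,D,E,F], logical=[C,D,E,F,A,B]
After op 4 (rotate(+2)): offset=4, physical=[A,B,C,D,E,F], logical=[E,F,A,B,C,D]
After op 5 (replace(2, 'f')): offset=4, physical=[f,B,C,D,E,F], logical=[E,F,f,B,C,D]
After op 6 (swap(0, 5)): offset=4, physical=[f,B,C,E,D,F], logical=[D,F,f,B,C,E]
After op 7 (rotate(-1)): offset=3, physical=[f,B,C,E,D,F], logical=[E,D,F,f,B,C]
After op 8 (rotate(-1)): offset=2, physical=[f,B,C,E,D,F], logical=[C,E,D,F,f,B]
After op 9 (rotate(-1)): offset=1, physical=[f,B,C,E,D,F], logical=[B,C,E,D,F,f]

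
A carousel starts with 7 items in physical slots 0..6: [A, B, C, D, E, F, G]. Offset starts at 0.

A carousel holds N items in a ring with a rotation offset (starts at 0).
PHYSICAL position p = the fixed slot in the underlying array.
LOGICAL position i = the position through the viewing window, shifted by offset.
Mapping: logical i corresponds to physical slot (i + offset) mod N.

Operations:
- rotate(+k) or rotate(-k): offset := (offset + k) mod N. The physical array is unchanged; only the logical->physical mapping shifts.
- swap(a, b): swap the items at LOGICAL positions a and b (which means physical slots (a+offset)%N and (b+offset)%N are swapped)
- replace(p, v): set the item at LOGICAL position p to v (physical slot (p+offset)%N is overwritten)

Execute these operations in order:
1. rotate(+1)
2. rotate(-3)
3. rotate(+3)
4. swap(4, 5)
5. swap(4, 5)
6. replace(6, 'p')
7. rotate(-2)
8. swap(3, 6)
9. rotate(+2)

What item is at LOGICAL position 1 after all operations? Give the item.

Answer: F

Derivation:
After op 1 (rotate(+1)): offset=1, physical=[A,B,C,D,E,F,G], logical=[B,C,D,E,F,G,A]
After op 2 (rotate(-3)): offset=5, physical=[A,B,C,D,E,F,G], logical=[F,G,A,B,C,D,E]
After op 3 (rotate(+3)): offset=1, physical=[A,B,C,D,E,F,G], logical=[B,C,D,E,F,G,A]
After op 4 (swap(4, 5)): offset=1, physical=[A,B,C,D,E,G,F], logical=[B,C,D,E,G,F,A]
After op 5 (swap(4, 5)): offset=1, physical=[A,B,C,D,E,F,G], logical=[B,C,D,E,F,G,A]
After op 6 (replace(6, 'p')): offset=1, physical=[p,B,C,D,E,F,G], logical=[B,C,D,E,F,G,p]
After op 7 (rotate(-2)): offset=6, physical=[p,B,C,D,E,F,G], logical=[G,p,B,C,D,E,F]
After op 8 (swap(3, 6)): offset=6, physical=[p,B,F,D,E,C,G], logical=[G,p,B,F,D,E,C]
After op 9 (rotate(+2)): offset=1, physical=[p,B,F,D,E,C,G], logical=[B,F,D,E,C,G,p]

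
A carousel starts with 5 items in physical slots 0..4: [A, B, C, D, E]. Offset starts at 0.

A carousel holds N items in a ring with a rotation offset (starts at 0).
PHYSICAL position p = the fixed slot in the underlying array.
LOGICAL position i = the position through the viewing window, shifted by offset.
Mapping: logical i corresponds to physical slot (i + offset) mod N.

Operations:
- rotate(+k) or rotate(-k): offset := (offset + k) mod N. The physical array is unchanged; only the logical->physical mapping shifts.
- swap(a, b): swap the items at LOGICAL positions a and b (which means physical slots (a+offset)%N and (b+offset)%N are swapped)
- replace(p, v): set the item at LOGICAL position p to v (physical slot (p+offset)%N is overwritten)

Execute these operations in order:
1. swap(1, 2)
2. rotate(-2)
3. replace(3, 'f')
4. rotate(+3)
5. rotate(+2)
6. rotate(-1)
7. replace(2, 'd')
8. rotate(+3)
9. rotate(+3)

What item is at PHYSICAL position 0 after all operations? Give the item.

Answer: A

Derivation:
After op 1 (swap(1, 2)): offset=0, physical=[A,C,B,D,E], logical=[A,C,B,D,E]
After op 2 (rotate(-2)): offset=3, physical=[A,C,B,D,E], logical=[D,E,A,C,B]
After op 3 (replace(3, 'f')): offset=3, physical=[A,f,B,D,E], logical=[D,E,A,f,B]
After op 4 (rotate(+3)): offset=1, physical=[A,f,B,D,E], logical=[f,B,D,E,A]
After op 5 (rotate(+2)): offset=3, physical=[A,f,B,D,E], logical=[D,E,A,f,B]
After op 6 (rotate(-1)): offset=2, physical=[A,f,B,D,E], logical=[B,D,E,A,f]
After op 7 (replace(2, 'd')): offset=2, physical=[A,f,B,D,d], logical=[B,D,d,A,f]
After op 8 (rotate(+3)): offset=0, physical=[A,f,B,D,d], logical=[A,f,B,D,d]
After op 9 (rotate(+3)): offset=3, physical=[A,f,B,D,d], logical=[D,d,A,f,B]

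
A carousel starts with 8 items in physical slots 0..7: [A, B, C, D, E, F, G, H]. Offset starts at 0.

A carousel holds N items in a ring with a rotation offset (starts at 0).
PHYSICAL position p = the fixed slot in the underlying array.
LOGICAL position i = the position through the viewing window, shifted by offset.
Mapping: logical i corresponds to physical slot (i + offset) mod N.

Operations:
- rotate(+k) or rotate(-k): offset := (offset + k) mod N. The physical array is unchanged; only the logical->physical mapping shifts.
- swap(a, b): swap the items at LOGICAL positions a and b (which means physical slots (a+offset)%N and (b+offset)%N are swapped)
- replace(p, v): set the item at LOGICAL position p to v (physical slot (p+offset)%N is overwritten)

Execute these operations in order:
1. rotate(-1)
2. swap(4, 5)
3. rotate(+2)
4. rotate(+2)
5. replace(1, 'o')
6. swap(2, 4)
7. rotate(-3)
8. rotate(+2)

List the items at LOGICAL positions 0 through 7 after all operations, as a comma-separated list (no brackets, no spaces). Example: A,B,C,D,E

After op 1 (rotate(-1)): offset=7, physical=[A,B,C,D,E,F,G,H], logical=[H,A,B,C,D,E,F,G]
After op 2 (swap(4, 5)): offset=7, physical=[A,B,C,E,D,F,G,H], logical=[H,A,B,C,E,D,F,G]
After op 3 (rotate(+2)): offset=1, physical=[A,B,C,E,D,F,G,H], logical=[B,C,E,D,F,G,H,A]
After op 4 (rotate(+2)): offset=3, physical=[A,B,C,E,D,F,G,H], logical=[E,D,F,G,H,A,B,C]
After op 5 (replace(1, 'o')): offset=3, physical=[A,B,C,E,o,F,G,H], logical=[E,o,F,G,H,A,B,C]
After op 6 (swap(2, 4)): offset=3, physical=[A,B,C,E,o,H,G,F], logical=[E,o,H,G,F,A,B,C]
After op 7 (rotate(-3)): offset=0, physical=[A,B,C,E,o,H,G,F], logical=[A,B,C,E,o,H,G,F]
After op 8 (rotate(+2)): offset=2, physical=[A,B,C,E,o,H,G,F], logical=[C,E,o,H,G,F,A,B]

Answer: C,E,o,H,G,F,A,B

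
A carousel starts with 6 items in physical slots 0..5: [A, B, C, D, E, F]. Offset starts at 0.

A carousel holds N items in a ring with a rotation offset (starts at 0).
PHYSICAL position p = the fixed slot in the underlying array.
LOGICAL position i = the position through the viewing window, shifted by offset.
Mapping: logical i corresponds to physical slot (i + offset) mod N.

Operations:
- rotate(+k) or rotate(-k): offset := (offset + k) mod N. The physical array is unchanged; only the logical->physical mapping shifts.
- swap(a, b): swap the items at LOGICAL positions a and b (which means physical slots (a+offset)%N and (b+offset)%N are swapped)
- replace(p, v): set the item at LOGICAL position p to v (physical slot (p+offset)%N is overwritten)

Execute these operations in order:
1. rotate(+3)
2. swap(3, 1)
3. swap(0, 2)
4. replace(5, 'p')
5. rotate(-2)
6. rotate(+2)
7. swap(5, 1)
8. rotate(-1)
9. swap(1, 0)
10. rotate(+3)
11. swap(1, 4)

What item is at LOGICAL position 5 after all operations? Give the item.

After op 1 (rotate(+3)): offset=3, physical=[A,B,C,D,E,F], logical=[D,E,F,A,B,C]
After op 2 (swap(3, 1)): offset=3, physical=[E,B,C,D,A,F], logical=[D,A,F,E,B,C]
After op 3 (swap(0, 2)): offset=3, physical=[E,B,C,F,A,D], logical=[F,A,D,E,B,C]
After op 4 (replace(5, 'p')): offset=3, physical=[E,B,p,F,A,D], logical=[F,A,D,E,B,p]
After op 5 (rotate(-2)): offset=1, physical=[E,B,p,F,A,D], logical=[B,p,F,A,D,E]
After op 6 (rotate(+2)): offset=3, physical=[E,B,p,F,A,D], logical=[F,A,D,E,B,p]
After op 7 (swap(5, 1)): offset=3, physical=[E,B,A,F,p,D], logical=[F,p,D,E,B,A]
After op 8 (rotate(-1)): offset=2, physical=[E,B,A,F,p,D], logical=[A,F,p,D,E,B]
After op 9 (swap(1, 0)): offset=2, physical=[E,B,F,A,p,D], logical=[F,A,p,D,E,B]
After op 10 (rotate(+3)): offset=5, physical=[E,B,F,A,p,D], logical=[D,E,B,F,A,p]
After op 11 (swap(1, 4)): offset=5, physical=[A,B,F,E,p,D], logical=[D,A,B,F,E,p]

Answer: p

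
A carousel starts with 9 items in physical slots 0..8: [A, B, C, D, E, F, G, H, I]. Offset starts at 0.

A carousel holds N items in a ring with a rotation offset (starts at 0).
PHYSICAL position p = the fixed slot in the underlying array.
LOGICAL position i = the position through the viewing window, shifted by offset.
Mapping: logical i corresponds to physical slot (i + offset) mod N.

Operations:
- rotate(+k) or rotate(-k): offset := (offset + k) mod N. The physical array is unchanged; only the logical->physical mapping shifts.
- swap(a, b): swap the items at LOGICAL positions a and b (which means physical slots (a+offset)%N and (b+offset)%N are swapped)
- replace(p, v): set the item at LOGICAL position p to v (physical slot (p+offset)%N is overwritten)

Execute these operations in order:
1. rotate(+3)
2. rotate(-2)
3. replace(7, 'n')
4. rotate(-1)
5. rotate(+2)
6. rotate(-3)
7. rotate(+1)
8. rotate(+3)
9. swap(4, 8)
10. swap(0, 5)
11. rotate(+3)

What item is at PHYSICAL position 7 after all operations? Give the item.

Answer: C

Derivation:
After op 1 (rotate(+3)): offset=3, physical=[A,B,C,D,E,F,G,H,I], logical=[D,E,F,G,H,I,A,B,C]
After op 2 (rotate(-2)): offset=1, physical=[A,B,C,D,E,F,G,H,I], logical=[B,C,D,E,F,G,H,I,A]
After op 3 (replace(7, 'n')): offset=1, physical=[A,B,C,D,E,F,G,H,n], logical=[B,C,D,E,F,G,H,n,A]
After op 4 (rotate(-1)): offset=0, physical=[A,B,C,D,E,F,G,H,n], logical=[A,B,C,D,E,F,G,H,n]
After op 5 (rotate(+2)): offset=2, physical=[A,B,C,D,E,F,G,H,n], logical=[C,D,E,F,G,H,n,A,B]
After op 6 (rotate(-3)): offset=8, physical=[A,B,C,D,E,F,G,H,n], logical=[n,A,B,C,D,E,F,G,H]
After op 7 (rotate(+1)): offset=0, physical=[A,B,C,D,E,F,G,H,n], logical=[A,B,C,D,E,F,G,H,n]
After op 8 (rotate(+3)): offset=3, physical=[A,B,C,D,E,F,G,H,n], logical=[D,E,F,G,H,n,A,B,C]
After op 9 (swap(4, 8)): offset=3, physical=[A,B,H,D,E,F,G,C,n], logical=[D,E,F,G,C,n,A,B,H]
After op 10 (swap(0, 5)): offset=3, physical=[A,B,H,n,E,F,G,C,D], logical=[n,E,F,G,C,D,A,B,H]
After op 11 (rotate(+3)): offset=6, physical=[A,B,H,n,E,F,G,C,D], logical=[G,C,D,A,B,H,n,E,F]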